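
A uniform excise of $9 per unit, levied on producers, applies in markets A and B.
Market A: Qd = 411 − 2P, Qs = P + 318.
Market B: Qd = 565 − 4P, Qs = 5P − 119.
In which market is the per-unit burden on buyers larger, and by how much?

Market A: pre-tax P* = $31, Q* = 349; post-tax Q = 343; per-unit burden on buyers = $3.
Market B: pre-tax P* = $76, Q* = 261; post-tax Q = 241; per-unit burden on buyers = $5.
Difference: $3 vs $5 → market B is larger by $2.

Market B, by $2.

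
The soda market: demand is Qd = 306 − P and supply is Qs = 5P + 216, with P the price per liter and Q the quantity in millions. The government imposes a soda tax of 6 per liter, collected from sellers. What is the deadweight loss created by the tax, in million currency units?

Deadweight loss = 15 million.

Before the tax: set 306 − P = 5P + 216 → P* = 15, Q* = 291.
With the tax collected from sellers, supply shifts: Qs = 5(P − 6) + 216.
New equilibrium: buyers pay 20, sellers receive 14, Q = 286. (Wedge: Pb − Ps = 6.)
Quantity falls by |ΔQ| = |291 − 286| = 5.
DWL = ½ · t · |ΔQ| = ½ · 6 · 5 = 15.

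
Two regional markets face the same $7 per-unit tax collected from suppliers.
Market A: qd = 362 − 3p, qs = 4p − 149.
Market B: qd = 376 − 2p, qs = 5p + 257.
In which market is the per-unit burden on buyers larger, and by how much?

Market B, by $1.

Market A: pre-tax p* = $73, q* = 143; post-tax q = 131; per-unit burden on buyers = $4.
Market B: pre-tax p* = $17, q* = 342; post-tax q = 332; per-unit burden on buyers = $5.
Difference: $4 vs $5 → market B is larger by $1.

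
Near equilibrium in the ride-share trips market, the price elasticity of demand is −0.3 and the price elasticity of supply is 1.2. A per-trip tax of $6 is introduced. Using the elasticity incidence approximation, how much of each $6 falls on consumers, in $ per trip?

Incidence ratio: consumers' share ≈ εs / (εs + |εd|) = 1.2 / (1.2 + 0.3) = 0.8.
So consumers bear ≈ 0.8 × $6 = $4.8; producers bear $1.2.

Consumers bear ≈ $4.8 per trip.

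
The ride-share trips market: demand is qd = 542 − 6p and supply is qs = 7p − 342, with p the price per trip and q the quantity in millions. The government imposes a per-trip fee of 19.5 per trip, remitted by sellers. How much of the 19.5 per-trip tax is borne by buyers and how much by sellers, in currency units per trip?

Before the tax: set 542 − 6p = 7p − 342 → p* = 68, q* = 134.
With the tax collected from sellers, supply shifts: qs = 7(p − 19.5) − 342.
New equilibrium: buyers pay 78.5, sellers receive 59, q = 71. (Wedge: pb − ps = 19.5.)
Burden on buyers: 10.5; on sellers: 9. (They sum to 19.5.)

Buyers bear 10.5 per trip; sellers bear 9 per trip.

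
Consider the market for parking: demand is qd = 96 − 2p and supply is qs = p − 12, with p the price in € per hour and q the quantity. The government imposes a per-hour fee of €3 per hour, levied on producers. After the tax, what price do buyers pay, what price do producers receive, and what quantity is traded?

Before the tax: set 96 − 2p = p − 12 → p* = €36, q* = 24.
With the tax collected from producers, supply shifts: qs = (p − 3) − 12.
New equilibrium: buyers pay €37, producers receive €34, q = 22. (Wedge: pb − ps = 3.)
The less price-elastic side of the market bears the larger share of a per-unit tax.

Buyers pay €37; producers receive €34; quantity = 22.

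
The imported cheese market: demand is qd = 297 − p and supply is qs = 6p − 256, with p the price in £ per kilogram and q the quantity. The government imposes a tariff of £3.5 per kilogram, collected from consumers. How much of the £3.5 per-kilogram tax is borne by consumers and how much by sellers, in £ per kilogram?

Consumers bear £3 per kilogram; sellers bear £0.5 per kilogram.

Without the tax, 297 − p = 6p − 256 gives 7p = 553, so p* = £79 and q* = 218.
With the tax collected from consumers, demand (in seller-price terms) shifts: qd = 297 − (p + 3.5).
New equilibrium: consumers pay £82, sellers receive £78.5, q = 215. (Wedge: pb − ps = 3.5.)
Burden on consumers: £3; on sellers: £0.5. (They sum to £3.5.)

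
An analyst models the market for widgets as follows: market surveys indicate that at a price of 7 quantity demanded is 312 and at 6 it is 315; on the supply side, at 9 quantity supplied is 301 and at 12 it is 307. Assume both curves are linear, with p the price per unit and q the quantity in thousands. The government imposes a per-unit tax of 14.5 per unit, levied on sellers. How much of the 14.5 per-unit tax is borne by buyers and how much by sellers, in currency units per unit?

Buyers bear 5.8 per unit; sellers bear 8.7 per unit.

Demand slope: (315 − 312)/(6 − 7) = -3, so qd = 333 − 3p.
Supply slope: (307 − 301)/(12 − 9) = 2, so qs = 2p + 283.
Before the tax: set 333 − 3p = 2p + 283 → p* = 10, q* = 303.
With the tax collected from sellers, supply shifts: qs = 2(p − 14.5) + 283.
Solving gives q = 285.6 with buyers paying 15.8 and sellers receiving 1.3 (the 14.5 wedge).
Burden on buyers: 5.8; on sellers: 8.7. (They sum to 14.5.)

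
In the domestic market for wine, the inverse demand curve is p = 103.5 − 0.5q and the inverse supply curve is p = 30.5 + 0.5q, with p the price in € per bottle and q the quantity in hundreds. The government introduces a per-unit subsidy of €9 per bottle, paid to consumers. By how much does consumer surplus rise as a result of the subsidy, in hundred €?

Consumer surplus rises by €348.75 hundred.

Inverting to q(p) form: qd = 207 − 2p; qs = 2p − 61.
Before the subsidy: set 207 − 2p = 2p − 61 → p* = €67, q* = 73.
With a per-unit subsidy paid to consumers, each effectively pays p − 9, so demand becomes qd = 207 − 2(p − 9).
Solving gives q = 82 with consumers paying €62.5 and producers receiving €71.5 (the €9 wedge).
ΔCS is the trapezoid between Q = 82 and Q = 73 of height €4.5: ½ · (73 + 82) · 4.5 = €348.75.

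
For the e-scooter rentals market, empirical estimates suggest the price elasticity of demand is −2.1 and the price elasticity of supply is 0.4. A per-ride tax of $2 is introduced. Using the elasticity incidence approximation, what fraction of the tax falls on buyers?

Buyers' share ≈ 0.16.

Incidence ratio: buyers' share ≈ εs / (εs + |εd|) = 0.4 / (0.4 + 2.1) = 0.16.
Supply is the less elastic side, so buyers bear the smaller share.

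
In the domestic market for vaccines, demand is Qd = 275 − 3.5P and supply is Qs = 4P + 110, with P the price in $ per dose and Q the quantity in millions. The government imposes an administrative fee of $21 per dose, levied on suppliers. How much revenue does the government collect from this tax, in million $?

Without the tax, 275 − 3.5P = 4P + 110 gives 7.5P = 165, so P* = $22 and Q* = 198.
With the tax collected from suppliers, supply shifts: Qs = 4(P − 21) + 110.
New equilibrium: buyers pay $33.2, suppliers receive $12.2, Q = 158.8. (Wedge: Pb − Ps = 21.)
Revenue = t · Q = 21 · 158.8 = $3334.8.

Tax revenue = $3334.8 million.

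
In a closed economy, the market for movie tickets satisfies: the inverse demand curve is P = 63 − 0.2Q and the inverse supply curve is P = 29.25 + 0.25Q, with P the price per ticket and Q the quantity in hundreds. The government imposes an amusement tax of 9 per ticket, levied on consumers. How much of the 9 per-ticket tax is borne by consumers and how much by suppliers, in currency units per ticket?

Consumers bear 4 per ticket; suppliers bear 5 per ticket.

Rewrite in direct form: Qd = 315 − 5P and Qs = 4P − 117.
Without the tax, 315 − 5P = 4P − 117 gives 9P = 432, so P* = 48 and Q* = 75.
With the tax collected from consumers, demand (in seller-price terms) shifts: Qd = 315 − 5(P + 9).
New equilibrium: consumers pay 52, suppliers receive 43, Q = 55. (Wedge: Pb − Ps = 9.)
Burden on consumers: 4; on suppliers: 5. (They sum to 9.)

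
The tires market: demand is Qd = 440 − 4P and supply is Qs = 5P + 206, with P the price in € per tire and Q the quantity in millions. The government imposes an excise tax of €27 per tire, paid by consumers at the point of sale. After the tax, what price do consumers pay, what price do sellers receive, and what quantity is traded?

Without the tax, 440 − 4P = 5P + 206 gives 9P = 234, so P* = €26 and Q* = 336.
With the tax collected from consumers, demand (in seller-price terms) shifts: Qd = 440 − 4(P + 27).
Solving gives Q = 276 with consumers paying €41 and sellers receiving €14 (the €27 wedge).

Consumers pay €41; sellers receive €14; quantity = 276.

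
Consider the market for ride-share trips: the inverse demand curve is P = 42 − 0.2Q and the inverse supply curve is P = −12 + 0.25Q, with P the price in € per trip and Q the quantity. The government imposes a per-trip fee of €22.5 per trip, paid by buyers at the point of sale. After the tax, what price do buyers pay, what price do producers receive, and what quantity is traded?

Rewrite in direct form: Qd = 210 − 5P and Qs = 4P + 48.
Before the tax: set 210 − 5P = 4P + 48 → P* = €18, Q* = 120.
With the tax collected from buyers, demand (in seller-price terms) shifts: Qd = 210 − 5(P + 22.5).
Solving gives Q = 70 with buyers paying €28 and producers receiving €5.5 (the €22.5 wedge).
The less price-elastic side of the market bears the larger share of a per-unit tax.

Buyers pay €28; producers receive €5.5; quantity = 70.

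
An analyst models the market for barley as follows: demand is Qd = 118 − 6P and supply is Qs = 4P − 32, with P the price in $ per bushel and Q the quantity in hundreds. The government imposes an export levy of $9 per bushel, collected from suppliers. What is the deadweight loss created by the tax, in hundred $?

Before the tax: set 118 − 6P = 4P − 32 → P* = $15, Q* = 28.
With the tax collected from suppliers, supply shifts: Qs = 4(P − 9) − 32.
New equilibrium: consumers pay $18.6, suppliers receive $9.6, Q = 6.4. (Wedge: Pb − Ps = 9.)
Quantity falls by |ΔQ| = |28 − 6.4| = 21.6.
DWL = ½ · t · |ΔQ| = ½ · 9 · 21.6 = $97.2.

Deadweight loss = $97.2 hundred.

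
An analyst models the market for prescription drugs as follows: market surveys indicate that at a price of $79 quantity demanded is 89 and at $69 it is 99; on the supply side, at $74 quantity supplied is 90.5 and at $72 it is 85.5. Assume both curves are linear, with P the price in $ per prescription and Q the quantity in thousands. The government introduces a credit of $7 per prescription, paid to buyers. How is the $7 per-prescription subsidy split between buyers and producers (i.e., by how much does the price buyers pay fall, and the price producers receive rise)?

Demand slope: (99 − 89)/(69 − 79) = -1, so Qd = 168 − P.
Supply slope: (85.5 − 90.5)/(72 − 74) = 2.5, so Qs = 2.5P − 94.5.
Without the subsidy, 168 − P = 2.5P − 94.5 gives 3.5P = 262.5, so P* = $75 and Q* = 93.
With a per-unit subsidy paid to buyers, each effectively pays P − 7, so demand becomes Qd = 168 − (P − 7).
Solving gives Q = 98 with buyers paying $70 and producers receiving $77 (the $7 wedge).
Gain to buyers: $5; to producers: $2. (They sum to $7.)

Buyers gain $5 per prescription; producers gain $2 per prescription.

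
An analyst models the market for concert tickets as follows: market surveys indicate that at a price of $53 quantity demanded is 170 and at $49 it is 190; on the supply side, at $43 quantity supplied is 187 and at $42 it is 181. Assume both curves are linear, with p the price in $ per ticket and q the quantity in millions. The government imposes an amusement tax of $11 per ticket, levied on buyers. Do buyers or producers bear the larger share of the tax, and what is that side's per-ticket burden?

Demand slope: (190 − 170)/(49 − 53) = -5, so qd = 435 − 5p.
Supply slope: (181 − 187)/(42 − 43) = 6, so qs = 6p − 71.
Before the tax: set 435 − 5p = 6p − 71 → p* = $46, q* = 205.
With the tax collected from buyers, demand (in seller-price terms) shifts: qd = 435 − 5(p + 11).
Solving gives q = 175 with buyers paying $52 and producers receiving $41 (the $11 wedge).
Per-ticket burden: buyers $6, producers $5.
Buyers take the larger share because demand is less price-elastic here (demand slope 5 vs supply slope 6).

Buyers bear the larger share: $6 per ticket.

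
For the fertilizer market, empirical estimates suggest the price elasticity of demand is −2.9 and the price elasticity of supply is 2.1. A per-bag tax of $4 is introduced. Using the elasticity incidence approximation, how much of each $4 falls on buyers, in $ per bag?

Incidence ratio: buyers' share ≈ εs / (εs + |εd|) = 2.1 / (2.1 + 2.9) = 0.42.
So buyers bear ≈ 0.42 × $4 = $1.68; suppliers bear $2.32.

Buyers bear ≈ $1.68 per bag.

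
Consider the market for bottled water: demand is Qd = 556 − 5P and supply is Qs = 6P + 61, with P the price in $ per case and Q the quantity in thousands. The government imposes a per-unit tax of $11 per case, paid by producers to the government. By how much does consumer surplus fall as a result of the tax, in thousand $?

Before the tax: set 556 − 5P = 6P + 61 → P* = $45, Q* = 331.
With the tax collected from producers, supply shifts: Qs = 6(P − 11) + 61.
Solving gives Q = 301 with buyers paying $51 and producers receiving $40 (the $11 wedge).
ΔCS is the trapezoid between Q = 301 and Q = 331 of height $6: ½ · (331 + 301) · 6 = $1896.

Consumer surplus falls by $1896 thousand.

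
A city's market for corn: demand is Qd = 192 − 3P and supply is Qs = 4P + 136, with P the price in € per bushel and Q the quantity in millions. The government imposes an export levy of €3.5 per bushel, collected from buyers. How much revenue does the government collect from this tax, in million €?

Before the tax: set 192 − 3P = 4P + 136 → P* = €8, Q* = 168.
With the tax collected from buyers, demand (in seller-price terms) shifts: Qd = 192 − 3(P + 3.5).
Solving gives Q = 162 with buyers paying €10 and sellers receiving €6.5 (the €3.5 wedge).
Revenue = t · Q = 3.5 · 162 = €567.

Tax revenue = €567 million.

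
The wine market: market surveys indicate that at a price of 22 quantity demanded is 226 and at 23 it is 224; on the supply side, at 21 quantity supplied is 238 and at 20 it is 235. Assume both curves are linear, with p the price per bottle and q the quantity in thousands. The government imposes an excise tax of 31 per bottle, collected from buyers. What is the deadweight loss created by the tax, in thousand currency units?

Deadweight loss = 576.6 thousand.

Demand slope: (224 − 226)/(23 − 22) = -2, so qd = 270 − 2p.
Supply slope: (235 − 238)/(20 − 21) = 3, so qs = 3p + 175.
Before the tax: set 270 − 2p = 3p + 175 → p* = 19, q* = 232.
With the tax collected from buyers, demand (in seller-price terms) shifts: qd = 270 − 2(p + 31).
New equilibrium: buyers pay 37.6, producers receive 6.6, q = 194.8. (Wedge: pb − ps = 31.)
Quantity falls by |ΔQ| = |232 − 194.8| = 37.2.
DWL = ½ · t · |ΔQ| = ½ · 31 · 37.2 = 576.6.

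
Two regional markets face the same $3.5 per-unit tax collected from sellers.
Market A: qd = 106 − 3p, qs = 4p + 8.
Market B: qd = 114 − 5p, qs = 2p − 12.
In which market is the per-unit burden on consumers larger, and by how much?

Market A, by $1.

Market A: pre-tax p* = $14, q* = 64; post-tax q = 58; per-unit burden on consumers = $2.
Market B: pre-tax p* = $18, q* = 24; post-tax q = 19; per-unit burden on consumers = $1.
Difference: $2 vs $1 → market A is larger by $1.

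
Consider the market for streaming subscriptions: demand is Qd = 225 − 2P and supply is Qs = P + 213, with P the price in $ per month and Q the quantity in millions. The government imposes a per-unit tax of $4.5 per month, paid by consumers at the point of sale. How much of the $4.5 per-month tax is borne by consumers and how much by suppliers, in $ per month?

Consumers bear $1.5 per month; suppliers bear $3 per month.

Before the tax: set 225 − 2P = P + 213 → P* = $4, Q* = 217.
With the tax collected from consumers, demand (in seller-price terms) shifts: Qd = 225 − 2(P + 4.5).
Solving gives Q = 214 with consumers paying $5.5 and suppliers receiving $1 (the $4.5 wedge).
Burden on consumers: $1.5; on suppliers: $3. (They sum to $4.5.)
The less price-elastic side of the market bears the larger share of a per-unit tax.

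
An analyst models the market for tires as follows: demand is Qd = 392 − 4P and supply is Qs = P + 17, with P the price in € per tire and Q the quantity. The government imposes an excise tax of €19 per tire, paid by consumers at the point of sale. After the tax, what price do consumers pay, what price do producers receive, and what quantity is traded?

Before the tax: set 392 − 4P = P + 17 → P* = €75, Q* = 92.
With the tax collected from consumers, demand (in seller-price terms) shifts: Qd = 392 − 4(P + 19).
Solving gives Q = 76.8 with consumers paying €78.8 and producers receiving €59.8 (the €19 wedge).

Consumers pay €78.8; producers receive €59.8; quantity = 76.8.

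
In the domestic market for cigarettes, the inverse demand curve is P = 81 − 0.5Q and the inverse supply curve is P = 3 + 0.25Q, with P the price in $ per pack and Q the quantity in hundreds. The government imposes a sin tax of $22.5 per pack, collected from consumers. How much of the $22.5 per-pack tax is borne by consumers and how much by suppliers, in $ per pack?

Consumers bear $15 per pack; suppliers bear $7.5 per pack.

Inverting to Q(P) form: Qd = 162 − 2P; Qs = 4P − 12.
Without the tax, 162 − 2P = 4P − 12 gives 6P = 174, so P* = $29 and Q* = 104.
With the tax collected from consumers, demand (in seller-price terms) shifts: Qd = 162 − 2(P + 22.5).
New equilibrium: consumers pay $44, suppliers receive $21.5, Q = 74. (Wedge: Pb − Ps = 22.5.)
Burden on consumers: $15; on suppliers: $7.5. (They sum to $22.5.)
The less price-elastic side of the market bears the larger share of a per-unit tax.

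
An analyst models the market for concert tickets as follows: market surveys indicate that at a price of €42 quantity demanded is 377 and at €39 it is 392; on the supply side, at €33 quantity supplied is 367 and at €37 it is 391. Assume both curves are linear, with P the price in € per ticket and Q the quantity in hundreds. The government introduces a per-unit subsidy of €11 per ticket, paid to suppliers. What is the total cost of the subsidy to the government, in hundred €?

Demand slope: (392 − 377)/(39 − 42) = -5, so Qd = 587 − 5P.
Supply slope: (391 − 367)/(37 − 33) = 6, so Qs = 6P + 169.
Before the subsidy: set 587 − 5P = 6P + 169 → P* = €38, Q* = 397.
With a per-unit subsidy paid to suppliers, each receives P + 11 per unit sold, so supply becomes Qs = 6(P + 11) + 169.
Solving gives Q = 427 with consumers paying €32 and suppliers receiving €43 (the €11 wedge).
Outlay = t · Q = 11 · 427 = €4697.

Government outlay = €4697 hundred.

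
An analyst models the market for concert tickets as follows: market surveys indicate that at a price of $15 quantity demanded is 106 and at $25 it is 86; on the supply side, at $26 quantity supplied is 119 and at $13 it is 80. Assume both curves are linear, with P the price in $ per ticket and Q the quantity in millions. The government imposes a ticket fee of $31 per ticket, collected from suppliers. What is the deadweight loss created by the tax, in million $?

Deadweight loss = $576.6 million.

Demand slope: (86 − 106)/(25 − 15) = -2, so Qd = 136 − 2P.
Supply slope: (80 − 119)/(13 − 26) = 3, so Qs = 3P + 41.
Before the tax: set 136 − 2P = 3P + 41 → P* = $19, Q* = 98.
With the tax collected from suppliers, supply shifts: Qs = 3(P − 31) + 41.
New equilibrium: consumers pay $37.6, suppliers receive $6.6, Q = 60.8. (Wedge: Pb − Ps = 31.)
Quantity falls by |ΔQ| = |98 − 60.8| = 37.2.
DWL = ½ · t · |ΔQ| = ½ · 31 · 37.2 = $576.6.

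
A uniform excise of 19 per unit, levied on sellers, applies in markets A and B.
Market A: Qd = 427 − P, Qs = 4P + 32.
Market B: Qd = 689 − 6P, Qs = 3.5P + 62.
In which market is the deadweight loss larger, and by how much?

Market A: pre-tax P* = 79, Q* = 348; post-tax Q = 332.8; deadweight loss = 144.4.
Market B: pre-tax P* = 66, Q* = 293; post-tax Q = 251; deadweight loss = 399.
Difference: 144.4 vs 399 → market B is larger by 254.6.

Market B, by 254.6.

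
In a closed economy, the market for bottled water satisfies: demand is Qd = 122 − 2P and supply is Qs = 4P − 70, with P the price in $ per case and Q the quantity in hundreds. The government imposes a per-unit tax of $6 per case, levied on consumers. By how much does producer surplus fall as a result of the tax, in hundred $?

Producer surplus falls by $108 hundred.

Before the tax: set 122 − 2P = 4P − 70 → P* = $32, Q* = 58.
With the tax collected from consumers, demand (in seller-price terms) shifts: Qd = 122 − 2(P + 6).
Solving gives Q = 50 with consumers paying $36 and sellers receiving $30 (the $6 wedge).
ΔPS is the trapezoid between Q = 50 and Q = 58 of height $2: ½ · (58 + 50) · 2 = $108.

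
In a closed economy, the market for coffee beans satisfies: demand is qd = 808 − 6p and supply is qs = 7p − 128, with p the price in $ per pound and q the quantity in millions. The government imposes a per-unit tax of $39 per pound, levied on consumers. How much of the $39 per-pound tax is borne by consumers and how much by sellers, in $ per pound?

Without the tax, 808 − 6p = 7p − 128 gives 13p = 936, so p* = $72 and q* = 376.
With the tax collected from consumers, demand (in seller-price terms) shifts: qd = 808 − 6(p + 39).
New equilibrium: consumers pay $93, sellers receive $54, q = 250. (Wedge: pb − ps = 39.)
Burden on consumers: $21; on sellers: $18. (They sum to $39.)
The less price-elastic side of the market bears the larger share of a per-unit tax.

Consumers bear $21 per pound; sellers bear $18 per pound.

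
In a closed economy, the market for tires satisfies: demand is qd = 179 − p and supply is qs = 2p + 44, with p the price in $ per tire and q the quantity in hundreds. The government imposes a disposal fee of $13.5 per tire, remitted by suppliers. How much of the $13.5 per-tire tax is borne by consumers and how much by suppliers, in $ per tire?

Before the tax: set 179 − p = 2p + 44 → p* = $45, q* = 134.
With the tax collected from suppliers, supply shifts: qs = 2(p − 13.5) + 44.
New equilibrium: consumers pay $54, suppliers receive $40.5, q = 125. (Wedge: pb − ps = 13.5.)
Burden on consumers: $9; on suppliers: $4.5. (They sum to $13.5.)
The less price-elastic side of the market bears the larger share of a per-unit tax.

Consumers bear $9 per tire; suppliers bear $4.5 per tire.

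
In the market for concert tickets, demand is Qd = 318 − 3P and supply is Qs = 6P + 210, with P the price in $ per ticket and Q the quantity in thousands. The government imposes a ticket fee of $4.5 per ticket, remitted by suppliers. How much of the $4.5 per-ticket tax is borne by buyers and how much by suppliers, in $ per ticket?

Buyers bear $3 per ticket; suppliers bear $1.5 per ticket.

Before the tax: set 318 − 3P = 6P + 210 → P* = $12, Q* = 282.
With the tax collected from suppliers, supply shifts: Qs = 6(P − 4.5) + 210.
New equilibrium: buyers pay $15, suppliers receive $10.5, Q = 273. (Wedge: Pb − Ps = 4.5.)
Burden on buyers: $3; on suppliers: $1.5. (They sum to $4.5.)
The less price-elastic side of the market bears the larger share of a per-unit tax.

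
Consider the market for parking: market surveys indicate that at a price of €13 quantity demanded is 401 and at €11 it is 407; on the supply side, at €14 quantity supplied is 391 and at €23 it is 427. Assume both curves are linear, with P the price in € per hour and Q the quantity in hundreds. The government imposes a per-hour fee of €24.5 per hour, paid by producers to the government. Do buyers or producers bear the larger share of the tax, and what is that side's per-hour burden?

Buyers bear the larger share: €14 per hour.

Demand slope: (407 − 401)/(11 − 13) = -3, so Qd = 440 − 3P.
Supply slope: (427 − 391)/(23 − 14) = 4, so Qs = 4P + 335.
Without the tax, 440 − 3P = 4P + 335 gives 7P = 105, so P* = €15 and Q* = 395.
With the tax collected from producers, supply shifts: Qs = 4(P − 24.5) + 335.
New equilibrium: buyers pay €29, producers receive €4.5, Q = 353. (Wedge: Pb − Ps = 24.5.)
Per-hour burden: buyers €14, producers €10.5.
Buyers take the larger share because demand is less price-elastic here (demand slope 3 vs supply slope 4).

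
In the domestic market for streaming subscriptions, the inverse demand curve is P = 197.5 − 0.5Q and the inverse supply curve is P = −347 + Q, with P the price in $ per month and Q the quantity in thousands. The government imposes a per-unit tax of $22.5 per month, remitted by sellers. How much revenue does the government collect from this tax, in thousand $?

Tax revenue = $7830 thousand.

Inverting to Q(P) form: Qd = 395 − 2P; Qs = P + 347.
Without the tax, 395 − 2P = P + 347 gives 3P = 48, so P* = $16 and Q* = 363.
With the tax collected from sellers, supply shifts: Qs = (P − 22.5) + 347.
Solving gives Q = 348 with consumers paying $23.5 and sellers receiving $1 (the $22.5 wedge).
Revenue = t · Q = 22.5 · 348 = $7830.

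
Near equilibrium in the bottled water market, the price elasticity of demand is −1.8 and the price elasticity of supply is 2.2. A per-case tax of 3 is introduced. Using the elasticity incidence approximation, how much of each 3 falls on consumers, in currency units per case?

Consumers bear ≈ 1.65 per case.

Incidence ratio: consumers' share ≈ εs / (εs + |εd|) = 2.2 / (2.2 + 1.8) = 0.55.
So consumers bear ≈ 0.55 × 3 = 1.65; suppliers bear 1.35.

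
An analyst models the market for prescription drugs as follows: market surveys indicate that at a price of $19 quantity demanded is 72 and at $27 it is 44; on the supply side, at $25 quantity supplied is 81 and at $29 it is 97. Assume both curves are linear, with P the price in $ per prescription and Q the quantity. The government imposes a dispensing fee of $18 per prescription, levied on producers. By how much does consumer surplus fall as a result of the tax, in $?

Demand slope: (44 − 72)/(27 − 19) = -3.5, so Qd = 138.5 − 3.5P.
Supply slope: (97 − 81)/(29 − 25) = 4, so Qs = 4P − 19.
Without the tax, 138.5 − 3.5P = 4P − 19 gives 7.5P = 157.5, so P* = $21 and Q* = 65.
With the tax collected from producers, supply shifts: Qs = 4(P − 18) − 19.
Solving gives Q = 31.4 with consumers paying $30.6 and producers receiving $12.6 (the $18 wedge).
ΔCS is the trapezoid between Q = 31.4 and Q = 65 of height $9.6: ½ · (65 + 31.4) · 9.6 = $462.72.

Consumer surplus falls by $462.72.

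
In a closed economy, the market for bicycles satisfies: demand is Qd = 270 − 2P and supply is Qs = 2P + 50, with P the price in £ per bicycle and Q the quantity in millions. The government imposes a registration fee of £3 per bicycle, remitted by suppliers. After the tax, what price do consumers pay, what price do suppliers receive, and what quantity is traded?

Consumers pay £56.5; suppliers receive £53.5; quantity = 157.

Before the tax: set 270 − 2P = 2P + 50 → P* = £55, Q* = 160.
With the tax collected from suppliers, supply shifts: Qs = 2(P − 3) + 50.
Solving gives Q = 157 with consumers paying £56.5 and suppliers receiving £53.5 (the £3 wedge).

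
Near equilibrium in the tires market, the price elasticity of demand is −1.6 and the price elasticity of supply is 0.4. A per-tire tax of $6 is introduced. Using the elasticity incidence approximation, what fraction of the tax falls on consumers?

Incidence ratio: consumers' share ≈ εs / (εs + |εd|) = 0.4 / (0.4 + 1.6) = 0.2.
Supply is the less elastic side, so consumers bear the smaller share.

Consumers' share ≈ 0.2.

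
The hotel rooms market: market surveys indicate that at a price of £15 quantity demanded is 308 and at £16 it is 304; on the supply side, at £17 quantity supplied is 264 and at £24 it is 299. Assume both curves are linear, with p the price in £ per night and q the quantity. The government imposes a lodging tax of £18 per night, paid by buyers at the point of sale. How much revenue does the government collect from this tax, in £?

Tax revenue = £4392.

Demand slope: (304 − 308)/(16 − 15) = -4, so qd = 368 − 4p.
Supply slope: (299 − 264)/(24 − 17) = 5, so qs = 5p + 179.
Before the tax: set 368 − 4p = 5p + 179 → p* = £21, q* = 284.
With the tax collected from buyers, demand (in seller-price terms) shifts: qd = 368 − 4(p + 18).
Solving gives q = 244 with buyers paying £31 and sellers receiving £13 (the £18 wedge).
Revenue = t · Q = 18 · 244 = £4392.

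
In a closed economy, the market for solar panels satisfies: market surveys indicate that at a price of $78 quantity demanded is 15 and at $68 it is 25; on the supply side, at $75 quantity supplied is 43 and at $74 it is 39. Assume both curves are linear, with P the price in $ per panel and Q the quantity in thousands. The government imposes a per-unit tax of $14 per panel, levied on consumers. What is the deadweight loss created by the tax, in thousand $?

Deadweight loss = $78.4 thousand.

Demand slope: (25 − 15)/(68 − 78) = -1, so Qd = 93 − P.
Supply slope: (39 − 43)/(74 − 75) = 4, so Qs = 4P − 257.
Before the tax: set 93 − P = 4P − 257 → P* = $70, Q* = 23.
With the tax collected from consumers, demand (in seller-price terms) shifts: Qd = 93 − (P + 14).
Solving gives Q = 11.8 with consumers paying $81.2 and producers receiving $67.2 (the $14 wedge).
Quantity falls by |ΔQ| = |23 − 11.8| = 11.2.
DWL = ½ · t · |ΔQ| = ½ · 14 · 11.2 = $78.4.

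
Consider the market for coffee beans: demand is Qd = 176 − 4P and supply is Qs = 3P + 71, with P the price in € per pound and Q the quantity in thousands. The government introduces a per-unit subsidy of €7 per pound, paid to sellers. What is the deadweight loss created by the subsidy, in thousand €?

Without the subsidy, 176 − 4P = 3P + 71 gives 7P = 105, so P* = €15 and Q* = 116.
With a per-unit subsidy paid to sellers, each receives P + 7 per unit sold, so supply becomes Qs = 3(P + 7) + 71.
New equilibrium: consumers pay €12, sellers receive €19, Q = 128. (Wedge: Pb − Ps = −7.)
Quantity rises by |ΔQ| = |116 − 128| = 12.
DWL = ½ · t · |ΔQ| = ½ · 7 · 12 = €42.

Deadweight loss = €42 thousand.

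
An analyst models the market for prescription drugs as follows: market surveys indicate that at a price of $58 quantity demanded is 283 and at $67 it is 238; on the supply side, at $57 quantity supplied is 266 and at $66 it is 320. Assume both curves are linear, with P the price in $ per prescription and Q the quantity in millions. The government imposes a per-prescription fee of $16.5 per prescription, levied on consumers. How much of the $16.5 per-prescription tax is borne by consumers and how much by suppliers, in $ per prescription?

Demand slope: (238 − 283)/(67 − 58) = -5, so Qd = 573 − 5P.
Supply slope: (320 − 266)/(66 − 57) = 6, so Qs = 6P − 76.
Before the tax: set 573 − 5P = 6P − 76 → P* = $59, Q* = 278.
With the tax collected from consumers, demand (in seller-price terms) shifts: Qd = 573 − 5(P + 16.5).
Solving gives Q = 233 with consumers paying $68 and suppliers receiving $51.5 (the $16.5 wedge).
Burden on consumers: $9; on suppliers: $7.5. (They sum to $16.5.)
The less price-elastic side of the market bears the larger share of a per-unit tax.

Consumers bear $9 per prescription; suppliers bear $7.5 per prescription.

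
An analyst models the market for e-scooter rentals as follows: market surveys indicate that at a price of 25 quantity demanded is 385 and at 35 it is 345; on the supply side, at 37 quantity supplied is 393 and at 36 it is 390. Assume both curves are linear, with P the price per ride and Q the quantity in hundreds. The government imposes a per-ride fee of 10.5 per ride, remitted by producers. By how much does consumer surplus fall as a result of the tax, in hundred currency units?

Consumer surplus falls by 1620 hundred.

Demand slope: (345 − 385)/(35 − 25) = -4, so Qd = 485 − 4P.
Supply slope: (390 − 393)/(36 − 37) = 3, so Qs = 3P + 282.
Without the tax, 485 − 4P = 3P + 282 gives 7P = 203, so P* = 29 and Q* = 369.
With the tax collected from producers, supply shifts: Qs = 3(P − 10.5) + 282.
Solving gives Q = 351 with buyers paying 33.5 and producers receiving 23 (the 10.5 wedge).
ΔCS is the trapezoid between Q = 351 and Q = 369 of height 4.5: ½ · (369 + 351) · 4.5 = 1620.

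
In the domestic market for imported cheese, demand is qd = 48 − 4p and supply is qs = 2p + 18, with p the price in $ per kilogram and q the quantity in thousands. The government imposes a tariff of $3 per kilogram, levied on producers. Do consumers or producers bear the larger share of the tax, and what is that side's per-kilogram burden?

Producers bear the larger share: $2 per kilogram.

Before the tax: set 48 − 4p = 2p + 18 → p* = $5, q* = 28.
With the tax collected from producers, supply shifts: qs = 2(p − 3) + 18.
New equilibrium: consumers pay $6, producers receive $3, q = 24. (Wedge: pb − ps = 3.)
Per-kilogram burden: consumers $1, producers $2.
Producers take the larger share because supply is less price-elastic here (demand slope 4 vs supply slope 2).
The less price-elastic side of the market bears the larger share of a per-unit tax.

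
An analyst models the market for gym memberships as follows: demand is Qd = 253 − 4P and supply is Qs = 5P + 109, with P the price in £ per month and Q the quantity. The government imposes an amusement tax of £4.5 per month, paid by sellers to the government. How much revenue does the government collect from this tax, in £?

Tax revenue = £805.5.

Before the tax: set 253 − 4P = 5P + 109 → P* = £16, Q* = 189.
With the tax collected from sellers, supply shifts: Qs = 5(P − 4.5) + 109.
Solving gives Q = 179 with consumers paying £18.5 and sellers receiving £14 (the £4.5 wedge).
Revenue = t · Q = 4.5 · 179 = £805.5.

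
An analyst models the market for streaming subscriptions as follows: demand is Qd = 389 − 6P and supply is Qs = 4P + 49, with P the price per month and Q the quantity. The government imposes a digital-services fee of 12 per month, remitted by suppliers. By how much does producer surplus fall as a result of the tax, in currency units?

Producer surplus falls by 1228.32.

Before the tax: set 389 − 6P = 4P + 49 → P* = 34, Q* = 185.
With the tax collected from suppliers, supply shifts: Qs = 4(P − 12) + 49.
Solving gives Q = 156.2 with consumers paying 38.8 and suppliers receiving 26.8 (the 12 wedge).
ΔPS is the trapezoid between Q = 156.2 and Q = 185 of height 7.2: ½ · (185 + 156.2) · 7.2 = 1228.32.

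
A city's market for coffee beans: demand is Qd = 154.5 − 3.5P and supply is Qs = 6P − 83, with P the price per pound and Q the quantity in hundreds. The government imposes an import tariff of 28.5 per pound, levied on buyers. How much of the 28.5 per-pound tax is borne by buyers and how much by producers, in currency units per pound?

Before the tax: set 154.5 − 3.5P = 6P − 83 → P* = 25, Q* = 67.
With the tax collected from buyers, demand (in seller-price terms) shifts: Qd = 154.5 − 3.5(P + 28.5).
Solving gives Q = 4 with buyers paying 43 and producers receiving 14.5 (the 28.5 wedge).
Burden on buyers: 18; on producers: 10.5. (They sum to 28.5.)

Buyers bear 18 per pound; producers bear 10.5 per pound.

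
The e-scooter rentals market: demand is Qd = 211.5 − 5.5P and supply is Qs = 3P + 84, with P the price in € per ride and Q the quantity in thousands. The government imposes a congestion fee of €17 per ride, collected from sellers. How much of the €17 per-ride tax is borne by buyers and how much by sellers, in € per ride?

Before the tax: set 211.5 − 5.5P = 3P + 84 → P* = €15, Q* = 129.
With the tax collected from sellers, supply shifts: Qs = 3(P − 17) + 84.
Solving gives Q = 96 with buyers paying €21 and sellers receiving €4 (the €17 wedge).
Burden on buyers: €6; on sellers: €11. (They sum to €17.)
The less price-elastic side of the market bears the larger share of a per-unit tax.

Buyers bear €6 per ride; sellers bear €11 per ride.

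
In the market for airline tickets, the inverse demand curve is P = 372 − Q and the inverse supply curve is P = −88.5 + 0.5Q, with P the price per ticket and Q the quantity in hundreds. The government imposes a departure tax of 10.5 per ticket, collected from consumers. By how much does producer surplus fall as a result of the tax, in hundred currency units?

Inverting to Q(P) form: Qd = 372 − P; Qs = 2P + 177.
Without the tax, 372 − P = 2P + 177 gives 3P = 195, so P* = 65 and Q* = 307.
With the tax collected from consumers, demand (in seller-price terms) shifts: Qd = 372 − (P + 10.5).
New equilibrium: consumers pay 72, producers receive 61.5, Q = 300. (Wedge: Pb − Ps = 10.5.)
ΔPS is the trapezoid between Q = 300 and Q = 307 of height 3.5: ½ · (307 + 300) · 3.5 = 1062.25.

Producer surplus falls by 1062.25 hundred.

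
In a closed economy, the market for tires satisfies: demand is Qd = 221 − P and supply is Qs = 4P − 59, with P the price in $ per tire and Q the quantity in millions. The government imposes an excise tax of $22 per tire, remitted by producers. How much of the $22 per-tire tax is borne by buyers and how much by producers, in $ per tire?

Before the tax: set 221 − P = 4P − 59 → P* = $56, Q* = 165.
With the tax collected from producers, supply shifts: Qs = 4(P − 22) − 59.
New equilibrium: buyers pay $73.6, producers receive $51.6, Q = 147.4. (Wedge: Pb − Ps = 22.)
Burden on buyers: $17.6; on producers: $4.4. (They sum to $22.)
The less price-elastic side of the market bears the larger share of a per-unit tax.

Buyers bear $17.6 per tire; producers bear $4.4 per tire.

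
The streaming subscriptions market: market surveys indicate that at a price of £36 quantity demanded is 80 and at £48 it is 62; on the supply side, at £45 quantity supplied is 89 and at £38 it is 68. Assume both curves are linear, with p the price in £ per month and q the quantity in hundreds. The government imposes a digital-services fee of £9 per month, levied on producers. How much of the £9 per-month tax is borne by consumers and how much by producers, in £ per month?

Consumers bear £6 per month; producers bear £3 per month.

Demand slope: (62 − 80)/(48 − 36) = -1.5, so qd = 134 − 1.5p.
Supply slope: (68 − 89)/(38 − 45) = 3, so qs = 3p − 46.
Before the tax: set 134 − 1.5p = 3p − 46 → p* = £40, q* = 74.
With the tax collected from producers, supply shifts: qs = 3(p − 9) − 46.
Solving gives q = 65 with consumers paying £46 and producers receiving £37 (the £9 wedge).
Burden on consumers: £6; on producers: £3. (They sum to £9.)
The less price-elastic side of the market bears the larger share of a per-unit tax.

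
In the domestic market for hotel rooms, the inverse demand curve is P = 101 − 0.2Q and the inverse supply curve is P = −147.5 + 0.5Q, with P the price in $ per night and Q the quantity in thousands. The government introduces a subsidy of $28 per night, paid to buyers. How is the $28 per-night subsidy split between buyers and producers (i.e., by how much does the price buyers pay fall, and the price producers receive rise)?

Buyers gain $8 per night; producers gain $20 per night.

Rewrite in direct form: Qd = 505 − 5P and Qs = 2P + 295.
Without the subsidy, 505 − 5P = 2P + 295 gives 7P = 210, so P* = $30 and Q* = 355.
With a per-unit subsidy paid to buyers, each effectively pays P − 28, so demand becomes Qd = 505 − 5(P − 28).
Solving gives Q = 395 with buyers paying $22 and producers receiving $50 (the $28 wedge).
Gain to buyers: $8; to producers: $20. (They sum to $28.)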